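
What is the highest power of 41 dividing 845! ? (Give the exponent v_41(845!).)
v_41(845!) = 20

Legendre's formula: v_p(n!) = Σ_{k ≥ 1} ⌊n / p^k⌋. For p = 41, n = 845, the terms are:
  ⌊845/41^1⌋ = ⌊845/41⌋ = 20
(the next term ⌊845/41^2⌋ = 0, terminating the sum). Summing: v_41(845!) = 20 = 20.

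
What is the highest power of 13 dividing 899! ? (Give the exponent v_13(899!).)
v_13(899!) = 74

Legendre's formula: v_p(n!) = Σ_{k ≥ 1} ⌊n / p^k⌋. For p = 13, n = 899, the terms are:
  ⌊899/13^1⌋ = ⌊899/13⌋ = 69
  ⌊899/13^2⌋ = ⌊899/169⌋ = 5
(the next term ⌊899/13^3⌋ = 0, terminating the sum). Summing: v_13(899!) = 69 + 5 = 74.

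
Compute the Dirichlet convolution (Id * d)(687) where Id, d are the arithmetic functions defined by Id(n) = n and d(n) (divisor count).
(Id * d)(687) = 1155

Divisors of 687: [1, 3, 229, 687]. For each d | 687:
  d = 1: Id(1) · d(687/1) = 1 · 4 = 4
  d = 3: Id(3) · d(687/3) = 3 · 2 = 6
  d = 229: Id(229) · d(687/229) = 229 · 2 = 458
  d = 687: Id(687) · d(687/687) = 687 · 1 = 687
Summing: (Id * d)(687) = 4 + 6 + 458 + 687 = 1155.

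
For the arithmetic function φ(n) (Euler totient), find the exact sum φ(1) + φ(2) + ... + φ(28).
Σ_{n ≤ 28} φ(n) = 242

Compute φ(n) for each 1 ≤ n ≤ 28: φ(1) = 1, φ(2) = 1, φ(3) = 2, φ(4) = 2, φ(5) = 4, φ(6) = 2, φ(7) = 6, φ(8) = 4, φ(9) = 6, φ(10) = 4, φ(11) = 10, φ(12) = 4, φ(13) = 12, φ(14) = 6, φ(15) = 8, φ(16) = 8, φ(17) = 16, φ(18) = 6, φ(19) = 18, φ(20) = 8, φ(21) = 12, φ(22) = 10, φ(23) = 22, φ(24) = 8, φ(25) = 20, φ(26) = 12, φ(27) = 18, φ(28) = 12. Summing all 28 values: 242. (Average order: Σ_{n ≤ x} φ(n) ~ (3/π²) x². For x = 28, (3/π²)·28² ≈ 238.31.)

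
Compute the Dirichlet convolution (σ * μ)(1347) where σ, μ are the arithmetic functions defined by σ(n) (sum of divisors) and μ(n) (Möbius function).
(σ * μ)(1347) = 1347

Divisors of 1347: [1, 3, 449, 1347]. For each d | 1347:
  d = 1: σ(1) · μ(1347/1) = 1 · 1 = 1
  d = 3: σ(3) · μ(1347/3) = 4 · -1 = -4
  d = 449: σ(449) · μ(1347/449) = 450 · -1 = -450
  d = 1347: σ(1347) · μ(1347/1347) = 1800 · 1 = 1800
Summing: (σ * μ)(1347) = 1 + -4 + -450 + 1800 = 1347.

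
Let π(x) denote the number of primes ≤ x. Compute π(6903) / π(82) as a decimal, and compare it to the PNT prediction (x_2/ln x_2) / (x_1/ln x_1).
π(6903)/π(82) = 887/22 ≈ 40.3182;  PNT prediction ≈ 41.9664.

π(82) = 22 and π(6903) = 887, so π(6903)/π(82) ≈ 40.3182. The PNT-predicted ratio is (6903/ln(6903)) / (82/ln(82)) ≈ 41.9664. The two agree to within a few percent, as expected.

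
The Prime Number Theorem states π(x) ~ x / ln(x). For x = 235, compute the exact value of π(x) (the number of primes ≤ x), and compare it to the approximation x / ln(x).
π(235) = 51;  x/ln(x) ≈ 43.04;  relative error ≈ 15.60%.

Directly count primes up to 235: π(235) = 51. The PNT approximation gives 235/ln(235) ≈ 235/5.45959 ≈ 43.04. Relative error (π(x) − x/ln(x)) / π(x) ≈ 15.60%; the approximation is known to undercount slightly (Li(x) is a better estimate).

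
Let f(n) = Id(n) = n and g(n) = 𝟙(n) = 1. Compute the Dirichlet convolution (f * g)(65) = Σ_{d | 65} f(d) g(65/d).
(Id * 𝟙)(65) = 84

Divisors of 65: [1, 5, 13, 65]. For each d | 65:
  d = 1: Id(1) · 𝟙(65/1) = 1 · 1 = 1
  d = 5: Id(5) · 𝟙(65/5) = 5 · 1 = 5
  d = 13: Id(13) · 𝟙(65/13) = 13 · 1 = 13
  d = 65: Id(65) · 𝟙(65/65) = 65 · 1 = 65
Summing: (Id * 𝟙)(65) = 1 + 5 + 13 + 65 = 84.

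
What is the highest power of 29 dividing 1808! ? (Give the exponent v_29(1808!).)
v_29(1808!) = 64

Legendre's formula: v_p(n!) = Σ_{k ≥ 1} ⌊n / p^k⌋. For p = 29, n = 1808, the terms are:
  ⌊1808/29^1⌋ = ⌊1808/29⌋ = 62
  ⌊1808/29^2⌋ = ⌊1808/841⌋ = 2
(the next term ⌊1808/29^3⌋ = 0, terminating the sum). Summing: v_29(1808!) = 62 + 2 = 64.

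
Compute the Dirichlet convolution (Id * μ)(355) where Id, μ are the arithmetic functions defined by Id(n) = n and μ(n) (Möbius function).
(Id * μ)(355) = 280

Divisors of 355: [1, 5, 71, 355]. For each d | 355:
  d = 1: Id(1) · μ(355/1) = 1 · 1 = 1
  d = 5: Id(5) · μ(355/5) = 5 · -1 = -5
  d = 71: Id(71) · μ(355/71) = 71 · -1 = -71
  d = 355: Id(355) · μ(355/355) = 355 · 1 = 355
Summing: (Id * μ)(355) = 1 + -5 + -71 + 355 = 280.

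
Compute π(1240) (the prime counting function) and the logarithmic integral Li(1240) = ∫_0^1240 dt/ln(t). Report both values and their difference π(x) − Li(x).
π(1240) = 203;  Li(1240) ≈ 211.80;  π(x) − Li(x) ≈ -8.80.

Direct count of primes ≤ 1240 gives π(1240) = 203. Numerical evaluation of the logarithmic integral gives Li(1240) ≈ 211.80. The difference π(x) − Li(x) ≈ -8.80 is typically negative for small/moderate x (Li(x) overestimates), though Littlewood's theorem shows this sign changes infinitely often.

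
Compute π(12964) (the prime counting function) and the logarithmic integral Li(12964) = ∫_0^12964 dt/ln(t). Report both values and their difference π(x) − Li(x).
π(12964) = 1543;  Li(12964) ≈ 1563.31;  π(x) − Li(x) ≈ -20.31.

Direct count of primes ≤ 12964 gives π(12964) = 1543. Numerical evaluation of the logarithmic integral gives Li(12964) ≈ 1563.31. The difference π(x) − Li(x) ≈ -20.31 is typically negative for small/moderate x (Li(x) overestimates), though Littlewood's theorem shows this sign changes infinitely often.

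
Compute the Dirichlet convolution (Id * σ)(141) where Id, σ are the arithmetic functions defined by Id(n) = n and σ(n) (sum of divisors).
(Id * σ)(141) = 665

Divisors of 141: [1, 3, 47, 141]. For each d | 141:
  d = 1: Id(1) · σ(141/1) = 1 · 192 = 192
  d = 3: Id(3) · σ(141/3) = 3 · 48 = 144
  d = 47: Id(47) · σ(141/47) = 47 · 4 = 188
  d = 141: Id(141) · σ(141/141) = 141 · 1 = 141
Summing: (Id * σ)(141) = 192 + 144 + 188 + 141 = 665.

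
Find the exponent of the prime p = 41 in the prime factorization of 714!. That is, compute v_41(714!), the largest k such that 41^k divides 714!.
v_41(714!) = 17

Legendre's formula: v_p(n!) = Σ_{k ≥ 1} ⌊n / p^k⌋. For p = 41, n = 714, the terms are:
  ⌊714/41^1⌋ = ⌊714/41⌋ = 17
(the next term ⌊714/41^2⌋ = 0, terminating the sum). Summing: v_41(714!) = 17 = 17.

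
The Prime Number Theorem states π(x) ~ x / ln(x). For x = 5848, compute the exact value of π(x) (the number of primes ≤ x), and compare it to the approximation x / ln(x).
π(5848) = 767;  x/ln(x) ≈ 674.21;  relative error ≈ 12.10%.

Directly count primes up to 5848: π(5848) = 767. The PNT approximation gives 5848/ln(5848) ≈ 5848/8.67386 ≈ 674.21. Relative error (π(x) − x/ln(x)) / π(x) ≈ 12.10%; the approximation is known to undercount slightly (Li(x) is a better estimate).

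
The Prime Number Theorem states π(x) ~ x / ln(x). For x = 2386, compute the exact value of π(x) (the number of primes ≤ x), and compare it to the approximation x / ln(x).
π(2386) = 354;  x/ln(x) ≈ 306.79;  relative error ≈ 13.34%.

Directly count primes up to 2386: π(2386) = 354. The PNT approximation gives 2386/ln(2386) ≈ 2386/7.77737 ≈ 306.79. Relative error (π(x) − x/ln(x)) / π(x) ≈ 13.34%; the approximation is known to undercount slightly (Li(x) is a better estimate).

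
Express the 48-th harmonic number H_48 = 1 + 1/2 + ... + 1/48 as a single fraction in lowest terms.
H_48 = 282000222059796592919/63245806209101973600

Direct summation: H_48 = 1 + 1/2 + ... + 1/48. The least common denominator is lcm(1, ..., 48) = 442720643463713815200; over this denominator the numerator is 442720643463713815200 + 221360321731856907600 + 147573547821237938400 + 110680160865928453800 + 88544128692742763040 + 73786773910618969200 + 63245806209101973600 + 55340080432964226900 + 49191182607079312800 + 44272064346371381520 + 40247331223973983200 + 36893386955309484600 + 34055434112593370400 + 31622903104550986800 + 29514709564247587680 + 27670040216482113450 + 26042390791983165600 + 24595591303539656400 + 23301086498090200800 + 22136032173185690760 + 21081935403033991200 + 20123665611986991600 + 19248723628857122400 + 18446693477654742300 + 17708825738548552608 + 17027717056296685200 + 16397060869026437600 + 15811451552275493400 + 15266229084955648800 + 14757354782123793840 + 14281311079474639200 + 13835020108241056725 + 13415777074657994400 + 13021195395991582800 + 12649161241820394720 + 12297795651769828200 + 11965422796316589600 + 11650543249045100400 + 11351811370864456800 + 11068016086592845380 + 10798064474724727200 + 10540967701516995600 + 10295828917760786400 + 10061832805993495800 + 9838236521415862560 + 9624361814428561200 + 9419588158802421600 + 9223346738827371150 = 1974001554418576150433, so H_48 = 1974001554418576150433/442720643463713815200; reducing by gcd(1974001554418576150433, 442720643463713815200) = 7 gives 282000222059796592919/63245806209101973600 ≈ 4.45880. (The PNT-adjacent estimate ln(48) + γ ≈ 4.44842 matches within O(1/n).)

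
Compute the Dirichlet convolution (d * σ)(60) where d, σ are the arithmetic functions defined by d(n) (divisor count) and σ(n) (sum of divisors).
(d * σ)(60) = 768

Divisors of 60: [1, 2, 3, 4, 5, 6, 10, 12, 15, 20, 30, 60]. For each d | 60:
  d = 1: d(1) · σ(60/1) = 1 · 168 = 168
  d = 2: d(2) · σ(60/2) = 2 · 72 = 144
  d = 3: d(3) · σ(60/3) = 2 · 42 = 84
  d = 4: d(4) · σ(60/4) = 3 · 24 = 72
  d = 5: d(5) · σ(60/5) = 2 · 28 = 56
  d = 6: d(6) · σ(60/6) = 4 · 18 = 72
  d = 10: d(10) · σ(60/10) = 4 · 12 = 48
  d = 12: d(12) · σ(60/12) = 6 · 6 = 36
  d = 15: d(15) · σ(60/15) = 4 · 7 = 28
  d = 20: d(20) · σ(60/20) = 6 · 4 = 24
  d = 30: d(30) · σ(60/30) = 8 · 3 = 24
  d = 60: d(60) · σ(60/60) = 12 · 1 = 12
Summing: (d * σ)(60) = 168 + 144 + 84 + 72 + 56 + 72 + 48 + 36 + 28 + 24 + 24 + 12 = 768.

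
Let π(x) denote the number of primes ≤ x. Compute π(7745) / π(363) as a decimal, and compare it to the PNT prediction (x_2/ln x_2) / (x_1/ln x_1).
π(7745)/π(363) = 982/72 ≈ 13.6389;  PNT prediction ≈ 14.0443.

π(363) = 72 and π(7745) = 982, so π(7745)/π(363) ≈ 13.6389. The PNT-predicted ratio is (7745/ln(7745)) / (363/ln(363)) ≈ 14.0443. The two agree to within a few percent, as expected.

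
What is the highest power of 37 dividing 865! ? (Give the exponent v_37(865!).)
v_37(865!) = 23

Legendre's formula: v_p(n!) = Σ_{k ≥ 1} ⌊n / p^k⌋. For p = 37, n = 865, the terms are:
  ⌊865/37^1⌋ = ⌊865/37⌋ = 23
(the next term ⌊865/37^2⌋ = 0, terminating the sum). Summing: v_37(865!) = 23 = 23.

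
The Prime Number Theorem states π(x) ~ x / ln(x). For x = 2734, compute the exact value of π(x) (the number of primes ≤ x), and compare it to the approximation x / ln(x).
π(2734) = 399;  x/ln(x) ≈ 345.48;  relative error ≈ 13.41%.

Directly count primes up to 2734: π(2734) = 399. The PNT approximation gives 2734/ln(2734) ≈ 2734/7.91352 ≈ 345.48. Relative error (π(x) − x/ln(x)) / π(x) ≈ 13.41%; the approximation is known to undercount slightly (Li(x) is a better estimate).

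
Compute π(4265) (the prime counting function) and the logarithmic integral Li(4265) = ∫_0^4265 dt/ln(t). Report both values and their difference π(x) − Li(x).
π(4265) = 585;  Li(4265) ≈ 597.19;  π(x) − Li(x) ≈ -12.19.

Direct count of primes ≤ 4265 gives π(4265) = 585. Numerical evaluation of the logarithmic integral gives Li(4265) ≈ 597.19. The difference π(x) − Li(x) ≈ -12.19 is typically negative for small/moderate x (Li(x) overestimates), though Littlewood's theorem shows this sign changes infinitely often.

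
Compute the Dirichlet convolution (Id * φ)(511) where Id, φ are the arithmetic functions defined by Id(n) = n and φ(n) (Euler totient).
(Id * φ)(511) = 1885

Divisors of 511: [1, 7, 73, 511]. For each d | 511:
  d = 1: Id(1) · φ(511/1) = 1 · 432 = 432
  d = 7: Id(7) · φ(511/7) = 7 · 72 = 504
  d = 73: Id(73) · φ(511/73) = 73 · 6 = 438
  d = 511: Id(511) · φ(511/511) = 511 · 1 = 511
Summing: (Id * φ)(511) = 432 + 504 + 438 + 511 = 1885.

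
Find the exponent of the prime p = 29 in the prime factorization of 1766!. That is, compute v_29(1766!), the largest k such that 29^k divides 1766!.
v_29(1766!) = 62

Legendre's formula: v_p(n!) = Σ_{k ≥ 1} ⌊n / p^k⌋. For p = 29, n = 1766, the terms are:
  ⌊1766/29^1⌋ = ⌊1766/29⌋ = 60
  ⌊1766/29^2⌋ = ⌊1766/841⌋ = 2
(the next term ⌊1766/29^3⌋ = 0, terminating the sum). Summing: v_29(1766!) = 60 + 2 = 62.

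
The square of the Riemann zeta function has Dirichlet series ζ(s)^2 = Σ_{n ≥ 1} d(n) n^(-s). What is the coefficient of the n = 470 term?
d(470) = 8

ζ(s)^2 = (Σ 1/m^s)(Σ 1/k^s). The coefficient of 1/n^s in the product is the number of ordered pairs (m, k) with mk = n, which equals d(n). For n = 470, divisors are [1, 2, 5, 10, 47, 94, 235, 470], so d(470) = 8.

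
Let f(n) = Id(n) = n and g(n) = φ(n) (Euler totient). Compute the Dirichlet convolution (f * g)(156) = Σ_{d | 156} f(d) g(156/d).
(Id * φ)(156) = 1000

Divisors of 156: [1, 2, 3, 4, 6, 12, 13, 26, 39, 52, 78, 156]. For each d | 156:
  d = 1: Id(1) · φ(156/1) = 1 · 48 = 48
  d = 2: Id(2) · φ(156/2) = 2 · 24 = 48
  d = 3: Id(3) · φ(156/3) = 3 · 24 = 72
  d = 4: Id(4) · φ(156/4) = 4 · 24 = 96
  d = 6: Id(6) · φ(156/6) = 6 · 12 = 72
  d = 12: Id(12) · φ(156/12) = 12 · 12 = 144
  d = 13: Id(13) · φ(156/13) = 13 · 4 = 52
  d = 26: Id(26) · φ(156/26) = 26 · 2 = 52
  d = 39: Id(39) · φ(156/39) = 39 · 2 = 78
  d = 52: Id(52) · φ(156/52) = 52 · 2 = 104
  d = 78: Id(78) · φ(156/78) = 78 · 1 = 78
  d = 156: Id(156) · φ(156/156) = 156 · 1 = 156
Summing: (Id * φ)(156) = 48 + 48 + 72 + 96 + 72 + 144 + 52 + 52 + 78 + 104 + 78 + 156 = 1000.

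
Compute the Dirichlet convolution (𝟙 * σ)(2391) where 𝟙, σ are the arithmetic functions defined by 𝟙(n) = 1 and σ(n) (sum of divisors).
(𝟙 * σ)(2391) = 3995

Divisors of 2391: [1, 3, 797, 2391]. For each d | 2391:
  d = 1: 𝟙(1) · σ(2391/1) = 1 · 3192 = 3192
  d = 3: 𝟙(3) · σ(2391/3) = 1 · 798 = 798
  d = 797: 𝟙(797) · σ(2391/797) = 1 · 4 = 4
  d = 2391: 𝟙(2391) · σ(2391/2391) = 1 · 1 = 1
Summing: (𝟙 * σ)(2391) = 3192 + 798 + 4 + 1 = 3995.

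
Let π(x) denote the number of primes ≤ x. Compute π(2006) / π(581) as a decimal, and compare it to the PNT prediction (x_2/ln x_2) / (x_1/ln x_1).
π(2006)/π(581) = 304/106 ≈ 2.8679;  PNT prediction ≈ 2.8900.

π(581) = 106 and π(2006) = 304, so π(2006)/π(581) ≈ 2.8679. The PNT-predicted ratio is (2006/ln(2006)) / (581/ln(581)) ≈ 2.8900. The two agree to within a few percent, as expected.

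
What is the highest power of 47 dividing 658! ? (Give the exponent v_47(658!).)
v_47(658!) = 14

Legendre's formula: v_p(n!) = Σ_{k ≥ 1} ⌊n / p^k⌋. For p = 47, n = 658, the terms are:
  ⌊658/47^1⌋ = ⌊658/47⌋ = 14
(the next term ⌊658/47^2⌋ = 0, terminating the sum). Summing: v_47(658!) = 14 = 14.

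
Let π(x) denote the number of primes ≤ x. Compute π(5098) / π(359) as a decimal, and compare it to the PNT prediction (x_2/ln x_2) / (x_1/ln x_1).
π(5098)/π(359) = 680/72 ≈ 9.4444;  PNT prediction ≈ 9.7868.

π(359) = 72 and π(5098) = 680, so π(5098)/π(359) ≈ 9.4444. The PNT-predicted ratio is (5098/ln(5098)) / (359/ln(359)) ≈ 9.7868. The two agree to within a few percent, as expected.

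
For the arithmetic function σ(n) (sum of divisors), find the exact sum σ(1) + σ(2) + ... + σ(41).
Σ_{n ≤ 41} σ(n) = 1384

Compute σ(n) for each 1 ≤ n ≤ 41: σ(1) = 1, σ(2) = 3, σ(3) = 4, σ(4) = 7, σ(5) = 6, σ(6) = 12, σ(7) = 8, σ(8) = 15, σ(9) = 13, σ(10) = 18, σ(11) = 12, σ(12) = 28, σ(13) = 14, σ(14) = 24, σ(15) = 24, σ(16) = 31, σ(17) = 18, σ(18) = 39, σ(19) = 20, σ(20) = 42, σ(21) = 32, σ(22) = 36, σ(23) = 24, σ(24) = 60, σ(25) = 31, σ(26) = 42, σ(27) = 40, σ(28) = 56, σ(29) = 30, σ(30) = 72, σ(31) = 32, σ(32) = 63, σ(33) = 48, σ(34) = 54, σ(35) = 48, σ(36) = 91, σ(37) = 38, σ(38) = 60, σ(39) = 56, σ(40) = 90, σ(41) = 42. Summing all 41 values: 1384. (Average order: Σ_{n ≤ x} σ(n) ~ (π²/12) x². For x = 41, (π²/12)·41² ≈ 1382.57.)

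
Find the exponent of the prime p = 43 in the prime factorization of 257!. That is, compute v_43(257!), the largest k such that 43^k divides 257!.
v_43(257!) = 5

Legendre's formula: v_p(n!) = Σ_{k ≥ 1} ⌊n / p^k⌋. For p = 43, n = 257, the terms are:
  ⌊257/43^1⌋ = ⌊257/43⌋ = 5
(the next term ⌊257/43^2⌋ = 0, terminating the sum). Summing: v_43(257!) = 5 = 5.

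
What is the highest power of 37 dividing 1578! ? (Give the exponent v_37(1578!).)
v_37(1578!) = 43

Legendre's formula: v_p(n!) = Σ_{k ≥ 1} ⌊n / p^k⌋. For p = 37, n = 1578, the terms are:
  ⌊1578/37^1⌋ = ⌊1578/37⌋ = 42
  ⌊1578/37^2⌋ = ⌊1578/1369⌋ = 1
(the next term ⌊1578/37^3⌋ = 0, terminating the sum). Summing: v_37(1578!) = 42 + 1 = 43.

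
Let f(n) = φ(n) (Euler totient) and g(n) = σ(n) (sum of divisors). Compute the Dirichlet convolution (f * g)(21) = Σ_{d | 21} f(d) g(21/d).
(φ * σ)(21) = 84

Divisors of 21: [1, 3, 7, 21]. For each d | 21:
  d = 1: φ(1) · σ(21/1) = 1 · 32 = 32
  d = 3: φ(3) · σ(21/3) = 2 · 8 = 16
  d = 7: φ(7) · σ(21/7) = 6 · 4 = 24
  d = 21: φ(21) · σ(21/21) = 12 · 1 = 12
Summing: (φ * σ)(21) = 32 + 16 + 24 + 12 = 84.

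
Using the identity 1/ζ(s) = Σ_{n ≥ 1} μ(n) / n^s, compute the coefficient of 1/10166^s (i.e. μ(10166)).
μ(10166) = 1

Factor n = 10166 = 2 · 13 · 17 · 23. μ(n) = 0 if any exponent ≥ 2 (not squarefree); otherwise μ(n) = (−1)^{ω(n)} where ω(n) is the number of distinct prime factors. Applying: μ(10166) = 1.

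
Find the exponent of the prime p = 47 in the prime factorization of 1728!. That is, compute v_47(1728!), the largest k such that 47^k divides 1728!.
v_47(1728!) = 36

Legendre's formula: v_p(n!) = Σ_{k ≥ 1} ⌊n / p^k⌋. For p = 47, n = 1728, the terms are:
  ⌊1728/47^1⌋ = ⌊1728/47⌋ = 36
(the next term ⌊1728/47^2⌋ = 0, terminating the sum). Summing: v_47(1728!) = 36 = 36.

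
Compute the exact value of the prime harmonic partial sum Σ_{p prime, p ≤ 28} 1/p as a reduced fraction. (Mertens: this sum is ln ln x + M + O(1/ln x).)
Σ 1/p = 334406399/223092870

π(28) = 9, so the primes ≤ 28 are [2, 3, 5, 7, 11, 13, 17, 19, 23]. Summing 1/p over these primes: 334406399/223092870 ≈ 1.4990. Mertens estimate ln ln(28) + 0.2615 ≈ 1.4651.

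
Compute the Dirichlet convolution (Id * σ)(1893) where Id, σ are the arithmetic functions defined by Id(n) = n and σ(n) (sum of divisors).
(Id * σ)(1893) = 8841

Divisors of 1893: [1, 3, 631, 1893]. For each d | 1893:
  d = 1: Id(1) · σ(1893/1) = 1 · 2528 = 2528
  d = 3: Id(3) · σ(1893/3) = 3 · 632 = 1896
  d = 631: Id(631) · σ(1893/631) = 631 · 4 = 2524
  d = 1893: Id(1893) · σ(1893/1893) = 1893 · 1 = 1893
Summing: (Id * σ)(1893) = 2528 + 1896 + 2524 + 1893 = 8841.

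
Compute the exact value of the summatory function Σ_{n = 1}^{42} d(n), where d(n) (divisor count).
Σ_{n ≤ 42} d(n) = 168

Compute d(n) for each 1 ≤ n ≤ 42: d(1) = 1, d(2) = 2, d(3) = 2, d(4) = 3, d(5) = 2, d(6) = 4, d(7) = 2, d(8) = 4, d(9) = 3, d(10) = 4, d(11) = 2, d(12) = 6, d(13) = 2, d(14) = 4, d(15) = 4, d(16) = 5, d(17) = 2, d(18) = 6, d(19) = 2, d(20) = 6, d(21) = 4, d(22) = 4, d(23) = 2, d(24) = 8, d(25) = 3, d(26) = 4, d(27) = 4, d(28) = 6, d(29) = 2, d(30) = 8, d(31) = 2, d(32) = 6, d(33) = 4, d(34) = 4, d(35) = 4, d(36) = 9, d(37) = 2, d(38) = 4, d(39) = 4, d(40) = 8, d(41) = 2, d(42) = 8. Summing all 42 values: 168. (Dirichlet's divisor formula: Σ_{n ≤ x} d(n) = x ln(x) + (2γ − 1) x + O(√x). For x = 42, the asymptotic estimate is ≈ 163.47.)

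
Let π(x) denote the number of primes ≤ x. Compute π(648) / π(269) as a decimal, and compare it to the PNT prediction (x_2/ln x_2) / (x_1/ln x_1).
π(648)/π(269) = 118/57 ≈ 2.0702;  PNT prediction ≈ 2.0818.

π(269) = 57 and π(648) = 118, so π(648)/π(269) ≈ 2.0702. The PNT-predicted ratio is (648/ln(648)) / (269/ln(269)) ≈ 2.0818. The two agree to within a few percent, as expected.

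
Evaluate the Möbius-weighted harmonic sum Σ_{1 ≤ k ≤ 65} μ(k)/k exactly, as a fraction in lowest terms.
Σ μ(k)/k = 3679085466973039663081/117288381359406970983270

Values of μ(k) for 1 ≤ k ≤ 65: μ(1) = 1, μ(2) = -1, μ(3) = -1, μ(5) = -1, μ(6) = 1, μ(7) = -1, μ(10) = 1, μ(11) = -1, μ(13) = -1, μ(14) = 1, μ(15) = 1, μ(17) = -1, μ(19) = -1, μ(21) = 1, μ(22) = 1, μ(23) = -1, μ(26) = 1, μ(29) = -1, μ(30) = -1, μ(31) = -1, μ(33) = 1, μ(34) = 1, μ(35) = 1, μ(37) = -1, μ(38) = 1, μ(39) = 1, μ(41) = -1, μ(42) = -1, μ(43) = -1, μ(46) = 1, μ(47) = -1, μ(51) = 1, μ(53) = -1, μ(55) = 1, μ(57) = 1, μ(58) = 1, μ(59) = -1, μ(61) = -1, μ(62) = 1, μ(65) = 1, with μ = 0 on non-squarefree integers. Summing μ(k)/k for k where μ(k) ≠ 0 gives 3679085466973039663081/117288381359406970983270 ≈ 0.0314. (PNT ⟺ this sum → 0 as n → ∞.)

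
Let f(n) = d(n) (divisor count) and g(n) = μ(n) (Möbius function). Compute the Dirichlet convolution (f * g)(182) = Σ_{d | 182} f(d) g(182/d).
(d * μ)(182) = 1

Divisors of 182: [1, 2, 7, 13, 14, 26, 91, 182]. For each d | 182:
  d = 1: d(1) · μ(182/1) = 1 · -1 = -1
  d = 2: d(2) · μ(182/2) = 2 · 1 = 2
  d = 7: d(7) · μ(182/7) = 2 · 1 = 2
  d = 13: d(13) · μ(182/13) = 2 · 1 = 2
  d = 14: d(14) · μ(182/14) = 4 · -1 = -4
  d = 26: d(26) · μ(182/26) = 4 · -1 = -4
  d = 91: d(91) · μ(182/91) = 4 · -1 = -4
  d = 182: d(182) · μ(182/182) = 8 · 1 = 8
Summing: (d * μ)(182) = -1 + 2 + 2 + 2 + -4 + -4 + -4 + 8 = 1.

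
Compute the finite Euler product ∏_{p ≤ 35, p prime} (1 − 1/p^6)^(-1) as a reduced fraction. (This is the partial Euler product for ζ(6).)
∏ = 21845630847366461901783214359247811231609675/21473219492121468455585352466296495056879616

The primes p ≤ 35 are [2, 3, 5, 7, 11, 13, 17, 19, 23, 29, 31]. For each prime, (1 − 1/p^6)^(-1) = p^6 / (p^6 − 1). The product is (1 − 1/2^6)^(-1), (1 − 1/3^6)^(-1), (1 − 1/5^6)^(-1), (1 − 1/7^6)^(-1), (1 − 1/11^6)^(-1), (1 − 1/13^6)^(-1), (1 − 1/17^6)^(-1), (1 − 1/19^6)^(-1), (1 − 1/23^6)^(-1), (1 − 1/29^6)^(-1), (1 − 1/31^6)^(-1) = ∏ p^6 / (p^6 − 1) = 21845630847366461901783214359247811231609675/21473219492121468455585352466296495056879616.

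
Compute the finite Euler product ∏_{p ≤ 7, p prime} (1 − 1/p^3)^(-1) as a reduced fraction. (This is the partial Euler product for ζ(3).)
∏ = 18375/15314

The primes p ≤ 7 are [2, 3, 5, 7]. For each prime, (1 − 1/p^3)^(-1) = p^3 / (p^3 − 1). The product is (1 − 1/2^3)^(-1), (1 − 1/3^3)^(-1), (1 − 1/5^3)^(-1), (1 − 1/7^3)^(-1) = ∏ p^3 / (p^3 − 1) = 18375/15314.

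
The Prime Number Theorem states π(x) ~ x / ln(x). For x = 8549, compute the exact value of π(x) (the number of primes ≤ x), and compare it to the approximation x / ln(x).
π(8549) = 1066;  x/ln(x) ≈ 944.27;  relative error ≈ 11.42%.

Directly count primes up to 8549: π(8549) = 1066. The PNT approximation gives 8549/ln(8549) ≈ 8549/9.05357 ≈ 944.27. Relative error (π(x) − x/ln(x)) / π(x) ≈ 11.42%; the approximation is known to undercount slightly (Li(x) is a better estimate).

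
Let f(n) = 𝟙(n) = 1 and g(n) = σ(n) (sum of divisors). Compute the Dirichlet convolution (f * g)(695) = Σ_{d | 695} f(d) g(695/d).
(𝟙 * σ)(695) = 987

Divisors of 695: [1, 5, 139, 695]. For each d | 695:
  d = 1: 𝟙(1) · σ(695/1) = 1 · 840 = 840
  d = 5: 𝟙(5) · σ(695/5) = 1 · 140 = 140
  d = 139: 𝟙(139) · σ(695/139) = 1 · 6 = 6
  d = 695: 𝟙(695) · σ(695/695) = 1 · 1 = 1
Summing: (𝟙 * σ)(695) = 840 + 140 + 6 + 1 = 987.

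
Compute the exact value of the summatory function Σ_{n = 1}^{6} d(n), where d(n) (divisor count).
Σ_{n ≤ 6} d(n) = 14

Compute d(n) for each 1 ≤ n ≤ 6: d(1) = 1, d(2) = 2, d(3) = 2, d(4) = 3, d(5) = 2, d(6) = 4. Summing all 6 values: 14. (Dirichlet's divisor formula: Σ_{n ≤ x} d(n) = x ln(x) + (2γ − 1) x + O(√x). For x = 6, the asymptotic estimate is ≈ 11.68.)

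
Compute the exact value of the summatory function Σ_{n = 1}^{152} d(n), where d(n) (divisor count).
Σ_{n ≤ 152} d(n) = 790

Compute d(n) for each 1 ≤ n ≤ 152: d(1) = 1, d(2) = 2, d(3) = 2, d(4) = 3, d(5) = 2, d(6) = 4, d(7) = 2, d(8) = 4, d(9) = 3, d(10) = 4, d(11) = 2, d(12) = 6, d(13) = 2, d(14) = 4, d(15) = 4, d(16) = 5, d(17) = 2, d(18) = 6, d(19) = 2, d(20) = 6, d(21) = 4, d(22) = 4, d(23) = 2, d(24) = 8, d(25) = 3, d(26) = 4, d(27) = 4, d(28) = 6, d(29) = 2, d(30) = 8, d(31) = 2, d(32) = 6, d(33) = 4, d(34) = 4, d(35) = 4, d(36) = 9, d(37) = 2, d(38) = 4, d(39) = 4, d(40) = 8, d(41) = 2, d(42) = 8, d(43) = 2, d(44) = 6, d(45) = 6, d(46) = 4, d(47) = 2, d(48) = 10, d(49) = 3, d(50) = 6, d(51) = 4, d(52) = 6, d(53) = 2, d(54) = 8, d(55) = 4, d(56) = 8, d(57) = 4, d(58) = 4, d(59) = 2, d(60) = 12, d(61) = 2, d(62) = 4, d(63) = 6, d(64) = 7, d(65) = 4, d(66) = 8, d(67) = 2, d(68) = 6, d(69) = 4, d(70) = 8, d(71) = 2, d(72) = 12, d(73) = 2, d(74) = 4, d(75) = 6, d(76) = 6, d(77) = 4, d(78) = 8, d(79) = 2, d(80) = 10, d(81) = 5, d(82) = 4, d(83) = 2, d(84) = 12, d(85) = 4, d(86) = 4, d(87) = 4, d(88) = 8, d(89) = 2, d(90) = 12, d(91) = 4, d(92) = 6, d(93) = 4, d(94) = 4, d(95) = 4, d(96) = 12, d(97) = 2, d(98) = 6, d(99) = 6, d(100) = 9, d(101) = 2, d(102) = 8, d(103) = 2, d(104) = 8, d(105) = 8, d(106) = 4, d(107) = 2, d(108) = 12, d(109) = 2, d(110) = 8, d(111) = 4, d(112) = 10, d(113) = 2, d(114) = 8, d(115) = 4, d(116) = 6, d(117) = 6, d(118) = 4, d(119) = 4, d(120) = 16, d(121) = 3, d(122) = 4, d(123) = 4, d(124) = 6, d(125) = 4, d(126) = 12, d(127) = 2, d(128) = 8, d(129) = 4, d(130) = 8, d(131) = 2, d(132) = 12, d(133) = 4, d(134) = 4, d(135) = 8, d(136) = 8, d(137) = 2, d(138) = 8, d(139) = 2, d(140) = 12, d(141) = 4, d(142) = 4, d(143) = 4, d(144) = 15, d(145) = 4, d(146) = 4, d(147) = 6, d(148) = 6, d(149) = 2, d(150) = 12, d(151) = 2, d(152) = 8. Summing all 152 values: 790. (Dirichlet's divisor formula: Σ_{n ≤ x} d(n) = x ln(x) + (2γ − 1) x + O(√x). For x = 152, the asymptotic estimate is ≈ 787.10.)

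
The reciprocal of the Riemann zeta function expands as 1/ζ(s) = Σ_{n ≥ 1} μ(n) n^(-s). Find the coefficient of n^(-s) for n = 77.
μ(77) = 1

Factor n = 77 = 7 · 11. μ(n) = 0 if any exponent ≥ 2 (not squarefree); otherwise μ(n) = (−1)^{ω(n)} where ω(n) is the number of distinct prime factors. Applying: μ(77) = 1.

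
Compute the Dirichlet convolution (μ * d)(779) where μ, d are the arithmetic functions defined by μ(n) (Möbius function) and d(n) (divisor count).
(μ * d)(779) = 1

Divisors of 779: [1, 19, 41, 779]. For each d | 779:
  d = 1: μ(1) · d(779/1) = 1 · 4 = 4
  d = 19: μ(19) · d(779/19) = -1 · 2 = -2
  d = 41: μ(41) · d(779/41) = -1 · 2 = -2
  d = 779: μ(779) · d(779/779) = 1 · 1 = 1
Summing: (μ * d)(779) = 4 + -2 + -2 + 1 = 1.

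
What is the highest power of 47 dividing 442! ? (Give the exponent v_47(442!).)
v_47(442!) = 9

Legendre's formula: v_p(n!) = Σ_{k ≥ 1} ⌊n / p^k⌋. For p = 47, n = 442, the terms are:
  ⌊442/47^1⌋ = ⌊442/47⌋ = 9
(the next term ⌊442/47^2⌋ = 0, terminating the sum). Summing: v_47(442!) = 9 = 9.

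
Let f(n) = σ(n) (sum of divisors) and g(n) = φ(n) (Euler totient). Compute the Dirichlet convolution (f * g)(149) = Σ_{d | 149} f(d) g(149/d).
(σ * φ)(149) = 298

Divisors of 149: [1, 149]. For each d | 149:
  d = 1: σ(1) · φ(149/1) = 1 · 148 = 148
  d = 149: σ(149) · φ(149/149) = 150 · 1 = 150
Summing: (σ * φ)(149) = 148 + 150 = 298.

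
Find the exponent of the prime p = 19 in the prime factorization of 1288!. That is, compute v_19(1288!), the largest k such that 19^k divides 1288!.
v_19(1288!) = 70

Legendre's formula: v_p(n!) = Σ_{k ≥ 1} ⌊n / p^k⌋. For p = 19, n = 1288, the terms are:
  ⌊1288/19^1⌋ = ⌊1288/19⌋ = 67
  ⌊1288/19^2⌋ = ⌊1288/361⌋ = 3
(the next term ⌊1288/19^3⌋ = 0, terminating the sum). Summing: v_19(1288!) = 67 + 3 = 70.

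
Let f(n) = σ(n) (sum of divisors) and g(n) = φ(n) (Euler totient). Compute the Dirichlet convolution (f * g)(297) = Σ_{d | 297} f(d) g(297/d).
(σ * φ)(297) = 2376

Divisors of 297: [1, 3, 9, 11, 27, 33, 99, 297]. For each d | 297:
  d = 1: σ(1) · φ(297/1) = 1 · 180 = 180
  d = 3: σ(3) · φ(297/3) = 4 · 60 = 240
  d = 9: σ(9) · φ(297/9) = 13 · 20 = 260
  d = 11: σ(11) · φ(297/11) = 12 · 18 = 216
  d = 27: σ(27) · φ(297/27) = 40 · 10 = 400
  d = 33: σ(33) · φ(297/33) = 48 · 6 = 288
  d = 99: σ(99) · φ(297/99) = 156 · 2 = 312
  d = 297: σ(297) · φ(297/297) = 480 · 1 = 480
Summing: (σ * φ)(297) = 180 + 240 + 260 + 216 + 400 + 288 + 312 + 480 = 2376.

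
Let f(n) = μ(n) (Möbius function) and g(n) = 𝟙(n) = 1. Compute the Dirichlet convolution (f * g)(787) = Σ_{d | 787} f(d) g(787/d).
(μ * 𝟙)(787) = 0

Divisors of 787: [1, 787]. For each d | 787:
  d = 1: μ(1) · 𝟙(787/1) = 1 · 1 = 1
  d = 787: μ(787) · 𝟙(787/787) = -1 · 1 = -1
Summing: (μ * 𝟙)(787) = 1 + -1 = 0.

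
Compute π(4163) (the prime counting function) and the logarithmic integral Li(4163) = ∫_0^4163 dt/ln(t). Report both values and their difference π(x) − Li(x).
π(4163) = 573;  Li(4163) ≈ 584.97;  π(x) − Li(x) ≈ -11.97.

Direct count of primes ≤ 4163 gives π(4163) = 573. Numerical evaluation of the logarithmic integral gives Li(4163) ≈ 584.97. The difference π(x) − Li(x) ≈ -11.97 is typically negative for small/moderate x (Li(x) overestimates), though Littlewood's theorem shows this sign changes infinitely often.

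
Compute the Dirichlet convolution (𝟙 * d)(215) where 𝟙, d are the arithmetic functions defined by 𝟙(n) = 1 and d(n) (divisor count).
(𝟙 * d)(215) = 9

Divisors of 215: [1, 5, 43, 215]. For each d | 215:
  d = 1: 𝟙(1) · d(215/1) = 1 · 4 = 4
  d = 5: 𝟙(5) · d(215/5) = 1 · 2 = 2
  d = 43: 𝟙(43) · d(215/43) = 1 · 2 = 2
  d = 215: 𝟙(215) · d(215/215) = 1 · 1 = 1
Summing: (𝟙 * d)(215) = 4 + 2 + 2 + 1 = 9.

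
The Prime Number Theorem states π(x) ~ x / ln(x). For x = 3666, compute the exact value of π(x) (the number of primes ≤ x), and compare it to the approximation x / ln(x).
π(3666) = 511;  x/ln(x) ≈ 446.70;  relative error ≈ 12.58%.

Directly count primes up to 3666: π(3666) = 511. The PNT approximation gives 3666/ln(3666) ≈ 3666/8.20686 ≈ 446.70. Relative error (π(x) − x/ln(x)) / π(x) ≈ 12.58%; the approximation is known to undercount slightly (Li(x) is a better estimate).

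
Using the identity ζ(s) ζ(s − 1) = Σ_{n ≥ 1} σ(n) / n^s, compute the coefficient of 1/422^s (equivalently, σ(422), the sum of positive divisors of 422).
σ(422) = 636

In the product (Σ m^0/m^s)(Σ k / k^s) = Σ (Σ_{d | n} d) / n^s, the coefficient of 1/n^s is σ(n) = Σ_{d | n} d. For n = 422, divisors are [1, 2, 211, 422]; summing: σ(422) = 636.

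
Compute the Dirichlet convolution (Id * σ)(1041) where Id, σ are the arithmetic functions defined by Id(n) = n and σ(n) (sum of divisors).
(Id * σ)(1041) = 4865

Divisors of 1041: [1, 3, 347, 1041]. For each d | 1041:
  d = 1: Id(1) · σ(1041/1) = 1 · 1392 = 1392
  d = 3: Id(3) · σ(1041/3) = 3 · 348 = 1044
  d = 347: Id(347) · σ(1041/347) = 347 · 4 = 1388
  d = 1041: Id(1041) · σ(1041/1041) = 1041 · 1 = 1041
Summing: (Id * σ)(1041) = 1392 + 1044 + 1388 + 1041 = 4865.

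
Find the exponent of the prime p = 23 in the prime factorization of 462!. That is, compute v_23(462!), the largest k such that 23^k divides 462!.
v_23(462!) = 20

Legendre's formula: v_p(n!) = Σ_{k ≥ 1} ⌊n / p^k⌋. For p = 23, n = 462, the terms are:
  ⌊462/23^1⌋ = ⌊462/23⌋ = 20
(the next term ⌊462/23^2⌋ = 0, terminating the sum). Summing: v_23(462!) = 20 = 20.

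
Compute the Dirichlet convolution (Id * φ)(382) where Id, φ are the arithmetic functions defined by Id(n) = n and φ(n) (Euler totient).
(Id * φ)(382) = 1143

Divisors of 382: [1, 2, 191, 382]. For each d | 382:
  d = 1: Id(1) · φ(382/1) = 1 · 190 = 190
  d = 2: Id(2) · φ(382/2) = 2 · 190 = 380
  d = 191: Id(191) · φ(382/191) = 191 · 1 = 191
  d = 382: Id(382) · φ(382/382) = 382 · 1 = 382
Summing: (Id * φ)(382) = 190 + 380 + 191 + 382 = 1143.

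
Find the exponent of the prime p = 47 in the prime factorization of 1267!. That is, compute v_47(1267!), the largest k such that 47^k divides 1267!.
v_47(1267!) = 26

Legendre's formula: v_p(n!) = Σ_{k ≥ 1} ⌊n / p^k⌋. For p = 47, n = 1267, the terms are:
  ⌊1267/47^1⌋ = ⌊1267/47⌋ = 26
(the next term ⌊1267/47^2⌋ = 0, terminating the sum). Summing: v_47(1267!) = 26 = 26.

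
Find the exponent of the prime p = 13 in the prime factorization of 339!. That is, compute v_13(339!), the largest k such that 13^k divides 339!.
v_13(339!) = 28

Legendre's formula: v_p(n!) = Σ_{k ≥ 1} ⌊n / p^k⌋. For p = 13, n = 339, the terms are:
  ⌊339/13^1⌋ = ⌊339/13⌋ = 26
  ⌊339/13^2⌋ = ⌊339/169⌋ = 2
(the next term ⌊339/13^3⌋ = 0, terminating the sum). Summing: v_13(339!) = 26 + 2 = 28.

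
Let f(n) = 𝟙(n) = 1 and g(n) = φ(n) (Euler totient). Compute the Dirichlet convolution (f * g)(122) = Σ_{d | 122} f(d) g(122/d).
(𝟙 * φ)(122) = 122

Divisors of 122: [1, 2, 61, 122]. For each d | 122:
  d = 1: 𝟙(1) · φ(122/1) = 1 · 60 = 60
  d = 2: 𝟙(2) · φ(122/2) = 1 · 60 = 60
  d = 61: 𝟙(61) · φ(122/61) = 1 · 1 = 1
  d = 122: 𝟙(122) · φ(122/122) = 1 · 1 = 1
Summing: (𝟙 * φ)(122) = 60 + 60 + 1 + 1 = 122.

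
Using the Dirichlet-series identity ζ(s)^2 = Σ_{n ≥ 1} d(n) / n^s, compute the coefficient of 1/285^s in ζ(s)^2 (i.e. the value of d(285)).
d(285) = 8

ζ(s)^2 = (Σ 1/m^s)(Σ 1/k^s). The coefficient of 1/n^s in the product is the number of ordered pairs (m, k) with mk = n, which equals d(n). For n = 285, divisors are [1, 3, 5, 15, 19, 57, 95, 285], so d(285) = 8.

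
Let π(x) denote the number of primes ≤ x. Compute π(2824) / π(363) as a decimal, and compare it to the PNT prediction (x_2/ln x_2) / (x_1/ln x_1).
π(2824)/π(363) = 410/72 ≈ 5.6944;  PNT prediction ≈ 5.7710.

π(363) = 72 and π(2824) = 410, so π(2824)/π(363) ≈ 5.6944. The PNT-predicted ratio is (2824/ln(2824)) / (363/ln(363)) ≈ 5.7710. The two agree to within a few percent, as expected.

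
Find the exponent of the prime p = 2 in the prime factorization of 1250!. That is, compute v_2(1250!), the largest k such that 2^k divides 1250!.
v_2(1250!) = 1245

Legendre's formula: v_p(n!) = Σ_{k ≥ 1} ⌊n / p^k⌋. For p = 2, n = 1250, the terms are:
  ⌊1250/2^1⌋ = ⌊1250/2⌋ = 625
  ⌊1250/2^2⌋ = ⌊1250/4⌋ = 312
  ⌊1250/2^3⌋ = ⌊1250/8⌋ = 156
  ⌊1250/2^4⌋ = ⌊1250/16⌋ = 78
  ⌊1250/2^5⌋ = ⌊1250/32⌋ = 39
  ⌊1250/2^6⌋ = ⌊1250/64⌋ = 19
  ⌊1250/2^7⌋ = ⌊1250/128⌋ = 9
  ⌊1250/2^8⌋ = ⌊1250/256⌋ = 4
  ⌊1250/2^9⌋ = ⌊1250/512⌋ = 2
  ⌊1250/2^10⌋ = ⌊1250/1024⌋ = 1
(the next term ⌊1250/2^11⌋ = 0, terminating the sum). Summing: v_2(1250!) = 625 + 312 + 156 + 78 + 39 + 19 + 9 + 4 + 2 + 1 = 1245.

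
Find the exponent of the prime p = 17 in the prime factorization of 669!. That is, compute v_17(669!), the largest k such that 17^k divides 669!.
v_17(669!) = 41

Legendre's formula: v_p(n!) = Σ_{k ≥ 1} ⌊n / p^k⌋. For p = 17, n = 669, the terms are:
  ⌊669/17^1⌋ = ⌊669/17⌋ = 39
  ⌊669/17^2⌋ = ⌊669/289⌋ = 2
(the next term ⌊669/17^3⌋ = 0, terminating the sum). Summing: v_17(669!) = 39 + 2 = 41.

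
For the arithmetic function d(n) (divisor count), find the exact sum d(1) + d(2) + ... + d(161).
Σ_{n ≤ 161} d(n) = 846

Compute d(n) for each 1 ≤ n ≤ 161: d(1) = 1, d(2) = 2, d(3) = 2, d(4) = 3, d(5) = 2, d(6) = 4, d(7) = 2, d(8) = 4, d(9) = 3, d(10) = 4, d(11) = 2, d(12) = 6, d(13) = 2, d(14) = 4, d(15) = 4, d(16) = 5, d(17) = 2, d(18) = 6, d(19) = 2, d(20) = 6, d(21) = 4, d(22) = 4, d(23) = 2, d(24) = 8, d(25) = 3, d(26) = 4, d(27) = 4, d(28) = 6, d(29) = 2, d(30) = 8, d(31) = 2, d(32) = 6, d(33) = 4, d(34) = 4, d(35) = 4, d(36) = 9, d(37) = 2, d(38) = 4, d(39) = 4, d(40) = 8, d(41) = 2, d(42) = 8, d(43) = 2, d(44) = 6, d(45) = 6, d(46) = 4, d(47) = 2, d(48) = 10, d(49) = 3, d(50) = 6, d(51) = 4, d(52) = 6, d(53) = 2, d(54) = 8, d(55) = 4, d(56) = 8, d(57) = 4, d(58) = 4, d(59) = 2, d(60) = 12, d(61) = 2, d(62) = 4, d(63) = 6, d(64) = 7, d(65) = 4, d(66) = 8, d(67) = 2, d(68) = 6, d(69) = 4, d(70) = 8, d(71) = 2, d(72) = 12, d(73) = 2, d(74) = 4, d(75) = 6, d(76) = 6, d(77) = 4, d(78) = 8, d(79) = 2, d(80) = 10, d(81) = 5, d(82) = 4, d(83) = 2, d(84) = 12, d(85) = 4, d(86) = 4, d(87) = 4, d(88) = 8, d(89) = 2, d(90) = 12, d(91) = 4, d(92) = 6, d(93) = 4, d(94) = 4, d(95) = 4, d(96) = 12, d(97) = 2, d(98) = 6, d(99) = 6, d(100) = 9, d(101) = 2, d(102) = 8, d(103) = 2, d(104) = 8, d(105) = 8, d(106) = 4, d(107) = 2, d(108) = 12, d(109) = 2, d(110) = 8, d(111) = 4, d(112) = 10, d(113) = 2, d(114) = 8, d(115) = 4, d(116) = 6, d(117) = 6, d(118) = 4, d(119) = 4, d(120) = 16, d(121) = 3, d(122) = 4, d(123) = 4, d(124) = 6, d(125) = 4, d(126) = 12, d(127) = 2, d(128) = 8, d(129) = 4, d(130) = 8, d(131) = 2, d(132) = 12, d(133) = 4, d(134) = 4, d(135) = 8, d(136) = 8, d(137) = 2, d(138) = 8, d(139) = 2, d(140) = 12, d(141) = 4, d(142) = 4, d(143) = 4, d(144) = 15, d(145) = 4, d(146) = 4, d(147) = 6, d(148) = 6, d(149) = 2, d(150) = 12, d(151) = 2, d(152) = 8, d(153) = 6, d(154) = 8, d(155) = 4, d(156) = 12, d(157) = 2, d(158) = 4, d(159) = 4, d(160) = 12, d(161) = 4. Summing all 161 values: 846. (Dirichlet's divisor formula: Σ_{n ≤ x} d(n) = x ln(x) + (2γ − 1) x + O(√x). For x = 161, the asymptotic estimate is ≈ 842.97.)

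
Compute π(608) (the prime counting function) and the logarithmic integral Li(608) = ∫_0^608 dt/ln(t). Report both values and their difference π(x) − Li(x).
π(608) = 111;  Li(608) ≈ 118.90;  π(x) − Li(x) ≈ -7.90.

Direct count of primes ≤ 608 gives π(608) = 111. Numerical evaluation of the logarithmic integral gives Li(608) ≈ 118.90. The difference π(x) − Li(x) ≈ -7.90 is typically negative for small/moderate x (Li(x) overestimates), though Littlewood's theorem shows this sign changes infinitely often.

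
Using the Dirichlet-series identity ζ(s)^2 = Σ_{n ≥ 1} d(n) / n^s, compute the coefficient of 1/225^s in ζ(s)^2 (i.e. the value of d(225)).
d(225) = 9

ζ(s)^2 = (Σ 1/m^s)(Σ 1/k^s). The coefficient of 1/n^s in the product is the number of ordered pairs (m, k) with mk = n, which equals d(n). For n = 225, divisors are [1, 3, 5, 9, 15, 25, 45, 75, 225], so d(225) = 9.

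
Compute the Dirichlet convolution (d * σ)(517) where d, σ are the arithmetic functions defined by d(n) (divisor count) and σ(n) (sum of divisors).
(d * σ)(517) = 700

Divisors of 517: [1, 11, 47, 517]. For each d | 517:
  d = 1: d(1) · σ(517/1) = 1 · 576 = 576
  d = 11: d(11) · σ(517/11) = 2 · 48 = 96
  d = 47: d(47) · σ(517/47) = 2 · 12 = 24
  d = 517: d(517) · σ(517/517) = 4 · 1 = 4
Summing: (d * σ)(517) = 576 + 96 + 24 + 4 = 700.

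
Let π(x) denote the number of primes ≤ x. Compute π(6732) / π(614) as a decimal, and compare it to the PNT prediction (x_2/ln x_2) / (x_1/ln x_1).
π(6732)/π(614) = 867/112 ≈ 7.7411;  PNT prediction ≈ 7.9856.

π(614) = 112 and π(6732) = 867, so π(6732)/π(614) ≈ 7.7411. The PNT-predicted ratio is (6732/ln(6732)) / (614/ln(614)) ≈ 7.9856. The two agree to within a few percent, as expected.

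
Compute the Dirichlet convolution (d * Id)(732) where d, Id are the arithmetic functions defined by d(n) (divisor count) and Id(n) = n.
(d * Id)(732) = 3465

Divisors of 732: [1, 2, 3, 4, 6, 12, 61, 122, 183, 244, 366, 732]. For each d | 732:
  d = 1: d(1) · Id(732/1) = 1 · 732 = 732
  d = 2: d(2) · Id(732/2) = 2 · 366 = 732
  d = 3: d(3) · Id(732/3) = 2 · 244 = 488
  d = 4: d(4) · Id(732/4) = 3 · 183 = 549
  d = 6: d(6) · Id(732/6) = 4 · 122 = 488
  d = 12: d(12) · Id(732/12) = 6 · 61 = 366
  d = 61: d(61) · Id(732/61) = 2 · 12 = 24
  d = 122: d(122) · Id(732/122) = 4 · 6 = 24
  d = 183: d(183) · Id(732/183) = 4 · 4 = 16
  d = 244: d(244) · Id(732/244) = 6 · 3 = 18
  d = 366: d(366) · Id(732/366) = 8 · 2 = 16
  d = 732: d(732) · Id(732/732) = 12 · 1 = 12
Summing: (d * Id)(732) = 732 + 732 + 488 + 549 + 488 + 366 + 24 + 24 + 16 + 18 + 16 + 12 = 3465.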